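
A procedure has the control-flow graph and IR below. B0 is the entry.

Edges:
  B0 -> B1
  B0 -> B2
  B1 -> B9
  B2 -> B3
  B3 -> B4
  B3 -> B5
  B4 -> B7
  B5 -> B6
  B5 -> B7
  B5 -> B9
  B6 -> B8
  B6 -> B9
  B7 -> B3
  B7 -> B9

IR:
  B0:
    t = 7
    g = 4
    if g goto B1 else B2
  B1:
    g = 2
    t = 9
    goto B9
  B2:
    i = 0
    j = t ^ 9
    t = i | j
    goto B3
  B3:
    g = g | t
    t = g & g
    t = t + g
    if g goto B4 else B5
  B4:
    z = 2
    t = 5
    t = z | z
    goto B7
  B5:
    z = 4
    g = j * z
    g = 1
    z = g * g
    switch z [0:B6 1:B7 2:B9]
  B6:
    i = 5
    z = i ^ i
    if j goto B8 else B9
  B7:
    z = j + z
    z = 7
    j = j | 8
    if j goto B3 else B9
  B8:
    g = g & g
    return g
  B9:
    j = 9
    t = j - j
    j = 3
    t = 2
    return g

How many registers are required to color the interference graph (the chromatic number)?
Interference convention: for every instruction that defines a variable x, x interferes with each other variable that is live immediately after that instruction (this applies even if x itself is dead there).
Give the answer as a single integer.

Answer: 4

Working:
Block summaries:
  B0: def={g,t} ue=∅
  B1: def={g,t} ue=∅
  B2: def={i,j,t} ue={t}
  B3: def={g,t} ue={g,t}
  B4: def={t,z} ue=∅
  B5: def={g,z} ue={j}
  B6: def={i,z} ue={j}
  B7: def={j,z} ue={j,z}
  B8: def={g} ue={g}
  B9: def={j,t} ue={g}

Liveness:
  B0 li=∅ lo={g,t}
  B1 li=∅ lo={g}
  B2 li={g,t} lo={g,j,t}
  B3 li={g,j,t} lo={g,j,t}
  B4 li={g,j} lo={g,j,t,z}
  B5 li={j,t} lo={g,j,t,z}
  B6 li={g,j} lo={g}
  B7 li={g,j,t,z} lo={g,j,t}
  B8 li={g} lo=∅
  B9 li={g} lo=∅

Interference:
  g: {i,j,t,z}
  i: {g,j,t}
  j: {g,i,t,z}
  t: {g,i,j,z}
  z: {g,j,t}

Registers:
  {g,i,j,t} pairwise interfere (4-clique) ⇒ χ ≥ 4
  assign g→R0 i→R3 j→R1 t→R2 z→R3 — no edge inside a register ⇒ χ ≤ 4
  χ = 4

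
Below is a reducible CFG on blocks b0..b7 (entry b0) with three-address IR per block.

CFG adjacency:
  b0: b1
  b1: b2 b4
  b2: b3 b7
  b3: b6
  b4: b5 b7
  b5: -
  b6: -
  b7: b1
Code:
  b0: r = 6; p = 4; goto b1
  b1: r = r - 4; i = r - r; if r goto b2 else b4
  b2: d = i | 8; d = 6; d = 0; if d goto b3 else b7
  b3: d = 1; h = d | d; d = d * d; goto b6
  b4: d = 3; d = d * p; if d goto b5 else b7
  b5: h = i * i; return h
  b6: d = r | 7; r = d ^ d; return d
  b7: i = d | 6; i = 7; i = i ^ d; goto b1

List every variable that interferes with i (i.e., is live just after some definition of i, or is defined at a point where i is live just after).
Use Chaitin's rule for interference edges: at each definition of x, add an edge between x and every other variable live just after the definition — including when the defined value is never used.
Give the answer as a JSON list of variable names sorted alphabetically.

Block summaries:
  b0 def {p,r} use ∅
  b1 def {i,r} use {r}
  b2 def {d} use {i}
  b3 def {d,h} use ∅
  b4 def {d} use {p}
  b5 def {h} use {i}
  b6 def {d,r} use {r}
  b7 def {i} use {d}

Backward fixpoint:
  live b0: ∅→{p,r}
  live b1: {p,r}→{i,p,r}
  live b2: {i,p,r}→{d,p,r}
  live b3: {r}→{r}
  live b4: {i,p,r}→{d,i,p,r}
  live b5: {i}→∅
  live b6: {r}→∅
  live b7: {d,p,r}→{p,r}

Interfere edges:
  d — {h,i,p,r}
  h — {d,r}
  i — {d,p,r}
  p — {d,i,r}
  r — {d,h,i,p}

N(i) = ["d", "p", "r"]

Answer: ["d", "p", "r"]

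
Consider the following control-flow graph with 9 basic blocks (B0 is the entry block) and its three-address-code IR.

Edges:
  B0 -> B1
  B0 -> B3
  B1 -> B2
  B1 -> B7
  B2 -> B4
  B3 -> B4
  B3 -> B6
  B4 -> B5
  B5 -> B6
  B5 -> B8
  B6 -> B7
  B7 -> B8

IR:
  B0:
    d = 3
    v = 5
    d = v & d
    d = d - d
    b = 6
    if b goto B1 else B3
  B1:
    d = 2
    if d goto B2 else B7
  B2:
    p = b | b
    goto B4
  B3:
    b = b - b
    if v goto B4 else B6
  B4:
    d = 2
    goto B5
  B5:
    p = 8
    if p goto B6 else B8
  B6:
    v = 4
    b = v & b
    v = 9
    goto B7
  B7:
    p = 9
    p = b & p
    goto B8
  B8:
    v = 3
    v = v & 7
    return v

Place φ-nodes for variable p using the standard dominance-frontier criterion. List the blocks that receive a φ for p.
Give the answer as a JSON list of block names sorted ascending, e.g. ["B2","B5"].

idom tree: B1←B0 B2←B1 B3←B0 B4←B0 B5←B4 B6←B0 B7←B0 B8←B0
Dom at joins:
  B4: preds {B2,B3}: {B0,B1,B2} ∩ {B0,B3} = {B0}; idom=B0
  B6: preds {B3,B5}: {B0,B3} ∩ {B0,B4,B5} = {B0}; idom=B0
  B7: preds {B1,B6}: {B0,B1} ∩ {B0,B6} = {B0}; idom=B0
  B8: preds {B5,B7}: {B0,B4,B5} ∩ {B0,B7} = {B0}; idom=B0

Frontier:
  join B4 pred B2: B2→B1 stop@B0
  join B4 pred B3: B3 stop@B0
  join B6 pred B3: B3 stop@B0
  join B6 pred B5: B5→B4 stop@B0
  join B7 pred B1: B1 stop@B0
  join B7 pred B6: B6 stop@B0
  join B8 pred B5: B5→B4 stop@B0
  join B8 pred B7: B7 stop@B0
  DF(B0)=∅
  DF(B1)={B4,B7}
  DF(B2)={B4}
  DF(B3)={B4,B6}
  DF(B4)={B6,B8}
  DF(B5)={B6,B8}
  DF(B6)={B7}
  DF(B7)={B8}
  DF(B8)=∅

φ for p: defs {B2,B5,B7}
  DF⁺ = {B4,B6,B7,B8}

Answer: ["B4", "B6", "B7", "B8"]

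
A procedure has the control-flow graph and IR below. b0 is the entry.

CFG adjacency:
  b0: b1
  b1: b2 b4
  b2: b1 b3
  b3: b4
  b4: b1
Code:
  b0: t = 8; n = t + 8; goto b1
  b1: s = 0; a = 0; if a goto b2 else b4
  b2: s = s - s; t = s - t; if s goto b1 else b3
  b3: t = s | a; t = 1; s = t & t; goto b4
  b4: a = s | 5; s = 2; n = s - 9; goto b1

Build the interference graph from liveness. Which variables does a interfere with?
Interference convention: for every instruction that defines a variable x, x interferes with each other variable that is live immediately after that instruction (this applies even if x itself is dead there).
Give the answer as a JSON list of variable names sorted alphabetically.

Per-block:
  b0: def={n,t} ue=∅
  b1: def={a,s} ue=∅
  b2: def={s,t} ue={s,t}
  b3: def={s,t} ue={a,s}
  b4: def={a,n,s} ue={s}

Backward fixpoint:
  b0 li=∅ lo={t}
  b1 li={t} lo={a,s,t}
  b2 li={a,s,t} lo={a,s,t}
  b3 li={a,s} lo={s,t}
  b4 li={s,t} lo={t}

Interference:
  a: {s,t}
  n: {t}
  s: {a,t}
  t: {a,n,s}

N(a) = ["s", "t"]

Answer: ["s", "t"]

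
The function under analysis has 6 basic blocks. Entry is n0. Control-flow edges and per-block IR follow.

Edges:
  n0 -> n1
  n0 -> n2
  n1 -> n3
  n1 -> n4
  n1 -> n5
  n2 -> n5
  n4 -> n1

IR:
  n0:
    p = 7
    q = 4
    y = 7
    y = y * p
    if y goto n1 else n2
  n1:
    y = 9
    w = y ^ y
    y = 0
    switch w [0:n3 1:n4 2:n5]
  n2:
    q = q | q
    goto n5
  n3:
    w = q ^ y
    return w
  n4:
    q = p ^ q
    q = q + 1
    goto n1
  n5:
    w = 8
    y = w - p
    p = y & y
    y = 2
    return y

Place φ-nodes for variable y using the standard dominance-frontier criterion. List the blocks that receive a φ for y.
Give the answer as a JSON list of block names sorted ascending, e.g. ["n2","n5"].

idom tree: n1←n0 n2←n0 n3←n1 n4←n1 n5←n0
Join-block Dom:
  n1: preds {n0,n4}: {n0} ∩ {n0,n1,n4} = {n0}; idom=n0
  n5: preds {n1,n2}: {n0,n1} ∩ {n0,n2} = {n0}; idom=n0

DF walk-up:
  join n1 pred n0: · stop@n0
  join n1 pred n4: n4→n1 stop@n0
  join n5 pred n1: n1 stop@n0
  join n5 pred n2: n2 stop@n0
  DF(n0)=∅
  DF(n1)={n1,n5}
  DF(n2)={n5}
  DF(n3)=∅
  DF(n4)={n1}
  DF(n5)=∅

φ for y: defs {n0,n1,n5}
  DF⁺ = {n1,n5}

Answer: ["n1", "n5"]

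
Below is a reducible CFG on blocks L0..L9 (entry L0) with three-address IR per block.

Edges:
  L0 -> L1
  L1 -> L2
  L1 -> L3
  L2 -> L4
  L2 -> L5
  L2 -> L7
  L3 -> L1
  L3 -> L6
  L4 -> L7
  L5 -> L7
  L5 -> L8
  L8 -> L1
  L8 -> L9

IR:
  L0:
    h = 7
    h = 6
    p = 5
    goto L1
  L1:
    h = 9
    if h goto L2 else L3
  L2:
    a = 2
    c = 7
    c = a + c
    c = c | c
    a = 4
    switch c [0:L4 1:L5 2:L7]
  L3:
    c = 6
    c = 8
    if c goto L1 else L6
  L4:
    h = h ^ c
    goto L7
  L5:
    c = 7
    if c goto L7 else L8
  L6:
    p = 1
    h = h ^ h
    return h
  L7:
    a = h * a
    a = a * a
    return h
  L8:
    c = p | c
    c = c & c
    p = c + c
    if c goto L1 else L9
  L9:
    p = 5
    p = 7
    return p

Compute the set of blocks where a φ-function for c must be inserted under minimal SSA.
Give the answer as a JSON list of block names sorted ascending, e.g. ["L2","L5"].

idom tree: L1←L0 L2←L1 L3←L1 L4←L2 L5←L2 L6←L3 L7←L2 L8←L5 L9←L8
Dom at joins:
  L1: preds {L0,L3,L8}: {L0} ∩ {L0,L1,L3} ∩ {L0,L1,L2,L5,L8} = {L0}; idom=L0
  L7: preds {L2,L4,L5}: {L0,L1,L2} ∩ {L0,L1,L2,L4} ∩ {L0,L1,L2,L5} = {L0,L1,L2}; idom=L2

DF walk-up:
  L1←L0: walk · to L0
  L1←L3: walk L3→L1 to L0
  L1←L8: walk L8→L5→L2→L1 to L0
  L7←L2: walk · to L2
  L7←L4: walk L4 to L2
  L7←L5: walk L5 to L2
  L0: DF=∅
  L1: DF={L1}
  L2: DF={L1}
  L3: DF={L1}
  L4: DF={L7}
  L5: DF={L1,L7}
  L6: DF=∅
  L7: DF=∅
  L8: DF={L1}
  L9: DF=∅

φ for c: defs {L2,L3,L5,L8}
  DF⁺ = {L1,L7}

Answer: ["L1", "L7"]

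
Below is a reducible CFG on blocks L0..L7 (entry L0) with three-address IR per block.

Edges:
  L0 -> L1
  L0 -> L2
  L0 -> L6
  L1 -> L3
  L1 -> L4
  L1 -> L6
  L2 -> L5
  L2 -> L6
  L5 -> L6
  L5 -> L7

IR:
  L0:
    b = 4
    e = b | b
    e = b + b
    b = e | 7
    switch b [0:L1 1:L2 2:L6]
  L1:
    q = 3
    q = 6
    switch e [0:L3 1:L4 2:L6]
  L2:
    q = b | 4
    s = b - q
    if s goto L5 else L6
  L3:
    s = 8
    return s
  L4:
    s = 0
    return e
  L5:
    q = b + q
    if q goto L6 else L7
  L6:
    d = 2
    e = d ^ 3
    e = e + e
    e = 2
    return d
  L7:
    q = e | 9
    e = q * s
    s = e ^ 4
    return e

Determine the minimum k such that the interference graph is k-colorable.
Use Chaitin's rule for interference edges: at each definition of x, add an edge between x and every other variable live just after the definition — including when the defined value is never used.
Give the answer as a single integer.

Answer: 4

Working:
Per-block:
  L0: {b,e} / ∅
  L1: {q} / {e}
  L2: {q,s} / {b}
  L3: {s} / ∅
  L4: {s} / {e}
  L5: {q} / {b,q}
  L6: {d,e} / ∅
  L7: {e,q,s} / {e,s}

Live sets:
  L0 li=∅ lo={b,e}
  L1 li={e} lo={e}
  L2 li={b,e} lo={b,e,q,s}
  L3 li=∅ lo=∅
  L4 li={e} lo=∅
  L5 li={b,e,q,s} lo={e,s}
  L6 li=∅ lo=∅
  L7 li={e,s} lo=∅

Interference:
  b↔{e,q,s}
  d↔{e}
  e↔{b,d,q,s}
  q↔{b,e,s}
  s↔{b,e,q}

Registers:
  {b,e,q,s} pairwise interfere (4-clique) ⇒ χ ≥ 4
  assign b→R1 d→R1 e→R0 q→R2 s→R3 — no edge inside a register ⇒ χ ≤ 4
  χ = 4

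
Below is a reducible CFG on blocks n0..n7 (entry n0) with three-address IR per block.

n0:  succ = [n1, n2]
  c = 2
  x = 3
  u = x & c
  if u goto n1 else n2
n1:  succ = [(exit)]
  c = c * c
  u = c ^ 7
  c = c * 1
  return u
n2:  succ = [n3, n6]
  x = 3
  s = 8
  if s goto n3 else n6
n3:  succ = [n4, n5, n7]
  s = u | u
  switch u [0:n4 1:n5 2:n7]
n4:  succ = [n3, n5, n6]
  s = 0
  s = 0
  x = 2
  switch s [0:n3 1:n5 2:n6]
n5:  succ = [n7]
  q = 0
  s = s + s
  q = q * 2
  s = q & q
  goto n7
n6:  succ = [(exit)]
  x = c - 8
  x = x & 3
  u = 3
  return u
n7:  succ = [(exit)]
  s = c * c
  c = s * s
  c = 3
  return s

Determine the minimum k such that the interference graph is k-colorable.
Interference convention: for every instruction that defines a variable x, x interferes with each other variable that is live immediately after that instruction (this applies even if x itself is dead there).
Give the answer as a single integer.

Block summaries:
  n0: def={c,u,x} ue=∅
  n1: def={c,u} ue={c}
  n2: def={s,x} ue=∅
  n3: def={s} ue={u}
  n4: def={s,x} ue=∅
  n5: def={q,s} ue={s}
  n6: def={u,x} ue={c}
  n7: def={c,s} ue={c}

Liveness:
  n0: in=∅ out={c,u}
  n1: in={c} out=∅
  n2: in={c,u} out={c,u}
  n3: in={c,u} out={c,s,u}
  n4: in={c,u} out={c,s,u}
  n5: in={c,s} out={c}
  n6: in={c} out=∅
  n7: in={c} out=∅

Conflict graph:
  c: {q,s,u,x}
  q: {c,s}
  s: {c,q,u,x}
  u: {c,s,x}
  x: {c,s,u}

Registers:
  {c,s,u,x} pairwise interfere (4-clique) ⇒ χ ≥ 4
  assign c→c0 q→c2 s→c1 u→c2 x→c3 — no edge inside a register ⇒ χ ≤ 4
  χ = 4

Answer: 4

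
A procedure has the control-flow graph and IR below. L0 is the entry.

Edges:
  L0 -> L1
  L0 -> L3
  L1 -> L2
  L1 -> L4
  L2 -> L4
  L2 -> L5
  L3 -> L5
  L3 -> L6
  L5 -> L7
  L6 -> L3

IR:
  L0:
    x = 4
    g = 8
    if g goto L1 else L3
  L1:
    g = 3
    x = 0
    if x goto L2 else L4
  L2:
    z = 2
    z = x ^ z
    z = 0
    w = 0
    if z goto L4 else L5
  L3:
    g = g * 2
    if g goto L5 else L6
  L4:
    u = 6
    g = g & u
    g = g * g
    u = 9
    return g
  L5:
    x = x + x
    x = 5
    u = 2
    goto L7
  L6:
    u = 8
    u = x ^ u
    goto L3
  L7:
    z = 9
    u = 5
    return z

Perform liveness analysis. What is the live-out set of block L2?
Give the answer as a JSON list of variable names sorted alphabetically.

Answer: ["g", "x"]

Derivation:
Block summaries:
  L0 def {g,x} use ∅
  L1 def {g,x} use ∅
  L2 def {w,z} use {x}
  L3 def {g} use {g}
  L4 def {g,u} use {g}
  L5 def {u,x} use {x}
  L6 def {u} use {x}
  L7 def {u,z} use ∅

Liveness:
  L0: in=∅ out={g,x}
  L1: in=∅ out={g,x}
  L2: in={g,x} out={g,x}
  L3: in={g,x} out={g,x}
  L4: in={g} out=∅
  L5: in={x} out=∅
  L6: in={g,x} out={g,x}
  L7: in=∅ out=∅

live-out(L2) = ["g", "x"]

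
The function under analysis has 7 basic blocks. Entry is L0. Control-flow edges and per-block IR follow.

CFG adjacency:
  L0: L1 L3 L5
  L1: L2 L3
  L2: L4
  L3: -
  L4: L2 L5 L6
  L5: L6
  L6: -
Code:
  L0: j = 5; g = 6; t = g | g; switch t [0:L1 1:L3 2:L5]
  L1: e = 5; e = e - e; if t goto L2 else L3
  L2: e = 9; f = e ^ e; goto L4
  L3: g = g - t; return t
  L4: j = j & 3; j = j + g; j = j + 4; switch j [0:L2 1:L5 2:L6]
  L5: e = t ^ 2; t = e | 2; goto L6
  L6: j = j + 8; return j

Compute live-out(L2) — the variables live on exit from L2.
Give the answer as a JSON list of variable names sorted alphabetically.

def/use:
  L0 def {g,j,t} use ∅
  L1 def {e} use {t}
  L2 def {e,f} use ∅
  L3 def {g} use {g,t}
  L4 def {j} use {g,j}
  L5 def {e,t} use {t}
  L6 def {j} use {j}

Liveness:
  L0 li=∅ lo={g,j,t}
  L1 li={g,j,t} lo={g,j,t}
  L2 li={g,j,t} lo={g,j,t}
  L3 li={g,t} lo=∅
  L4 li={g,j,t} lo={g,j,t}
  L5 li={j,t} lo={j}
  L6 li={j} lo=∅

live-out(L2) = ["g", "j", "t"]

Answer: ["g", "j", "t"]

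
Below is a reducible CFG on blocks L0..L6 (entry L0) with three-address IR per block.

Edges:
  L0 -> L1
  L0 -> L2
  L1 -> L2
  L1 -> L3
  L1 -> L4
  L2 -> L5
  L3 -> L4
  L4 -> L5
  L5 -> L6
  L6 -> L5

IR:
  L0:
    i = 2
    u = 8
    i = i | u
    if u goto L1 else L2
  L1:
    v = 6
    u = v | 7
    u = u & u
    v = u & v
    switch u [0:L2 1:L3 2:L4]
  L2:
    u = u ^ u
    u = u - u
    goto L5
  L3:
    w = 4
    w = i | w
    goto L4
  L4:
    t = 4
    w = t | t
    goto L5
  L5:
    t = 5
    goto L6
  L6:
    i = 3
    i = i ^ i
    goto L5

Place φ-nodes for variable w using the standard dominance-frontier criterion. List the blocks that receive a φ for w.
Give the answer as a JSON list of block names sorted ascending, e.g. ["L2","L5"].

idom tree: L1←L0 L2←L0 L3←L1 L4←L1 L5←L0 L6←L5
Dom at joins:
  L2: preds {L0,L1}: {L0} ∩ {L0,L1} = {L0}; idom=L0
  L4: preds {L1,L3}: {L0,L1} ∩ {L0,L1,L3} = {L0,L1}; idom=L1
  L5: preds {L2,L4,L6}: {L0,L2} ∩ {L0,L1,L4} ∩ {L0,L5,L6} = {L0}; idom=L0

DF walk-up:
  join L2 pred L0: · stop@L0
  join L2 pred L1: L1 stop@L0
  join L4 pred L1: · stop@L1
  join L4 pred L3: L3 stop@L1
  join L5 pred L2: L2 stop@L0
  join L5 pred L4: L4→L1 stop@L0
  join L5 pred L6: L6→L5 stop@L0
  L0: DF=∅
  L1: DF={L2,L5}
  L2: DF={L5}
  L3: DF={L4}
  L4: DF={L5}
  L5: DF={L5}
  L6: DF={L5}

φ for w: defs {L3,L4}
  DF⁺ = {L4,L5}

Answer: ["L4", "L5"]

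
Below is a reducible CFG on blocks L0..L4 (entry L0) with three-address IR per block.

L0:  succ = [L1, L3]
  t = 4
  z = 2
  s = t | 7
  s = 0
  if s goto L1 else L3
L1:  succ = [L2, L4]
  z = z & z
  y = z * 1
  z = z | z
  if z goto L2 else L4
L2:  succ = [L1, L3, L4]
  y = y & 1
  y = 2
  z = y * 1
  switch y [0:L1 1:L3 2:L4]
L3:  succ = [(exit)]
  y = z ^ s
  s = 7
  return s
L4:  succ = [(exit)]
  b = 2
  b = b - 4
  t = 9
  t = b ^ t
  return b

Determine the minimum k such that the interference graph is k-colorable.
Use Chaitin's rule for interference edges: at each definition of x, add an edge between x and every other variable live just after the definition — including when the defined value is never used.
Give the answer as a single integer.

Answer: 3

Derivation:
def/use:
  L0: {s,t,z} / ∅
  L1: {y,z} / {z}
  L2: {y,z} / {y}
  L3: {s,y} / {s,z}
  L4: {b,t} / ∅

Liveness:
  L0: in=∅ out={s,z}
  L1: in={s,z} out={s,y}
  L2: in={s,y} out={s,z}
  L3: in={s,z} out=∅
  L4: in=∅ out=∅

Interfere edges:
  b: {t}
  s: {y,z}
  t: {b,z}
  y: {s,z}
  z: {s,t,y}

Colouring:
  lower bound: {s,y,z} mutually conflict ⇒ χ ≥ 3
  assign b→c0 s→c1 t→c1 y→c2 z→c0 — no edge inside a register ⇒ χ ≤ 3
  χ = 3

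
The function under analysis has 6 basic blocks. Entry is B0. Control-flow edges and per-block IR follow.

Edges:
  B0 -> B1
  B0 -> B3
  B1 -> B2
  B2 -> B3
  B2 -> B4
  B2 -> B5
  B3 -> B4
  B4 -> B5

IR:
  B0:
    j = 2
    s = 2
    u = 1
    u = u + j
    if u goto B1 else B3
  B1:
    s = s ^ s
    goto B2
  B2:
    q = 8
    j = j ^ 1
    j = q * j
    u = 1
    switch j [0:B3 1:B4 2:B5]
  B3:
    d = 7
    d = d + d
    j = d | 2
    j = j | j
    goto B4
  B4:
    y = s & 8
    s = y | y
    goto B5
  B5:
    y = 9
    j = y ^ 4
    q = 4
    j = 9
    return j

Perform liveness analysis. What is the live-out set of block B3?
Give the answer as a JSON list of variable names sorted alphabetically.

Answer: ["s"]

Derivation:
Block summaries:
  B0: {j,s,u} / ∅
  B1: {s} / {s}
  B2: {j,q,u} / {j}
  B3: {d,j} / ∅
  B4: {s,y} / {s}
  B5: {j,q,y} / ∅

Live sets:
  B0 li=∅ lo={j,s}
  B1 li={j,s} lo={j,s}
  B2 li={j,s} lo={s}
  B3 li={s} lo={s}
  B4 li={s} lo=∅
  B5 li=∅ lo=∅

live-out(B3) = ["s"]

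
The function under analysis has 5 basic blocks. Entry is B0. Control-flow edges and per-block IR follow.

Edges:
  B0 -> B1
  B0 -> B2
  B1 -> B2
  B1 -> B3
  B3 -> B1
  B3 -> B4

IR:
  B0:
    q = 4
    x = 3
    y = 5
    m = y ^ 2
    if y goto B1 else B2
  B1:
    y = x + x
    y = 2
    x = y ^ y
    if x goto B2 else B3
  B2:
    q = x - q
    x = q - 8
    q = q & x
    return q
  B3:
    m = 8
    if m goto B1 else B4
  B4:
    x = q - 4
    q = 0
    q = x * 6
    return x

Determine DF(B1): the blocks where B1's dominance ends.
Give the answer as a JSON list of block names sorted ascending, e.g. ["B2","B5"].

Answer: ["B1", "B2"]

Derivation:
idom tree: B1←B0 B2←B0 B3←B1 B4←B3
Join-block Dom:
  B1: preds {B0,B3}: {B0} ∩ {B0,B1,B3} = {B0}; idom=B0
  B2: preds {B0,B1}: {B0} ∩ {B0,B1} = {B0}; idom=B0

DF derivation:
  B1←B0: walk · to B0
  B1←B3: walk B3→B1 to B0
  B2←B0: walk · to B0
  B2←B1: walk B1 to B0
  DF(B0)=∅
  DF(B1)={B1,B2}
  DF(B2)=∅
  DF(B3)={B1}
  DF(B4)=∅

DF(B1) = ["B1", "B2"]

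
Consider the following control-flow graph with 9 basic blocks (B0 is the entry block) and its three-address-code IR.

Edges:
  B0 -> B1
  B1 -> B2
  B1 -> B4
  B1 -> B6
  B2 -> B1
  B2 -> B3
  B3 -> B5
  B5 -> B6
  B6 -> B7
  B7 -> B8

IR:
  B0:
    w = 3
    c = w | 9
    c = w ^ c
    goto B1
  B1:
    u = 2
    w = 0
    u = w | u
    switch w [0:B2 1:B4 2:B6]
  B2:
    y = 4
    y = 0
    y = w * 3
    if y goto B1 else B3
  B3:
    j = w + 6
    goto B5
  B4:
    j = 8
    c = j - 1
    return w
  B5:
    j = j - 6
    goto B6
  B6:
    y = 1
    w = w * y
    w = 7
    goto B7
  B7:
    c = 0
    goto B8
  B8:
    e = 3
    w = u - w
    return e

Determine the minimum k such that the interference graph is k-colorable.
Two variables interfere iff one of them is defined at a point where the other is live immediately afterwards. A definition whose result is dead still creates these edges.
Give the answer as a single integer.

Block summaries:
  B0 def {c,w} use ∅
  B1 def {u,w} use ∅
  B2 def {y} use {w}
  B3 def {j} use {w}
  B4 def {c,j} use {w}
  B5 def {j} use {j}
  B6 def {w,y} use {w}
  B7 def {c} use ∅
  B8 def {e,w} use {u,w}

Liveness:
  B0 li=∅ lo=∅
  B1 li=∅ lo={u,w}
  B2 li={u,w} lo={u,w}
  B3 li={u,w} lo={j,u,w}
  B4 li={w} lo=∅
  B5 li={j,u,w} lo={u,w}
  B6 li={u,w} lo={u,w}
  B7 li={u,w} lo={u,w}
  B8 li={u,w} lo=∅

Interference:
  c — {u,w}
  e — {u,w}
  j — {u,w}
  u — {c,e,j,w,y}
  w — {c,e,j,u,y}
  y — {u,w}

Chromatic number:
  {c,u,w} pairwise interfere (3-clique) ⇒ χ ≥ 3
  3-colouring: r0={u}  r1={w}  r2={c,e,j,y}
  χ = 3

Answer: 3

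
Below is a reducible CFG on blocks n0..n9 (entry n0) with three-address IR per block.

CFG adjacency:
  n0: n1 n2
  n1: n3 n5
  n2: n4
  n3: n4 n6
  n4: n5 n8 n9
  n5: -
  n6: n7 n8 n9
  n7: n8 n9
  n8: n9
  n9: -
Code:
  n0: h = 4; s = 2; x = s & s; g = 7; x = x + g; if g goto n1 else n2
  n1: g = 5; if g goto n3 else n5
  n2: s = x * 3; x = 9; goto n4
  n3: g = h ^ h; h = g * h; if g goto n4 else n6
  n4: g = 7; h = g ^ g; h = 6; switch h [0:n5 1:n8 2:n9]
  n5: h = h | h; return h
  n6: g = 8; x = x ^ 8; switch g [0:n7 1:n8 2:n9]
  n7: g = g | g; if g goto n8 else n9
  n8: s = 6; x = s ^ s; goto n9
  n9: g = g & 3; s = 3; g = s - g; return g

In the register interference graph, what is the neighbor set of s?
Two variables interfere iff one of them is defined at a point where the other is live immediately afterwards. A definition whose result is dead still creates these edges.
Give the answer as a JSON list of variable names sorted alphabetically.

Answer: ["g", "h"]

Analysis:
def/use:
  n0: def={g,h,s,x} ue=∅
  n1: def={g} ue=∅
  n2: def={s,x} ue={x}
  n3: def={g,h} ue={h}
  n4: def={g,h} ue=∅
  n5: def={h} ue={h}
  n6: def={g,x} ue={x}
  n7: def={g} ue={g}
  n8: def={s,x} ue=∅
  n9: def={g,s} ue={g}

Live sets:
  n0: in=∅ out={h,x}
  n1: in={h,x} out={h,x}
  n2: in={x} out=∅
  n3: in={h,x} out={x}
  n4: in=∅ out={g,h}
  n5: in={h} out=∅
  n6: in={x} out={g}
  n7: in={g} out={g}
  n8: in={g} out={g}
  n9: in={g} out=∅

Interfere edges:
  g↔{h,s,x}
  h↔{g,s,x}
  s↔{g,h}
  x↔{g,h}

N(s) = ["g", "h"]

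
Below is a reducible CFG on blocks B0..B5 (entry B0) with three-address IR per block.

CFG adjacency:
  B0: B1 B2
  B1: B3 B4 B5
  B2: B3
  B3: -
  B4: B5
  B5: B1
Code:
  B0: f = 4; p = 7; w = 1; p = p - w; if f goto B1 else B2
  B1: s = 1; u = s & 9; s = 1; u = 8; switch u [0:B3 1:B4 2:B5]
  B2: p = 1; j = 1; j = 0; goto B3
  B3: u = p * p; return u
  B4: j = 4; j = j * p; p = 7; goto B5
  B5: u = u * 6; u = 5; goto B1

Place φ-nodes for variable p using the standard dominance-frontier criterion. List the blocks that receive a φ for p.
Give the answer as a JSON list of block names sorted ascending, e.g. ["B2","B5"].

idom tree: B1←B0 B2←B0 B3←B0 B4←B1 B5←B1
Join-block Dom:
  B1: preds {B0,B5}: {B0} ∩ {B0,B1,B5} = {B0}; idom=B0
  B3: preds {B1,B2}: {B0,B1} ∩ {B0,B2} = {B0}; idom=B0
  B5: preds {B1,B4}: {B0,B1} ∩ {B0,B1,B4} = {B0,B1}; idom=B1

DF walk-up:
  B1←B0: walk · to B0
  B1←B5: walk B5→B1 to B0
  B3←B1: walk B1 to B0
  B3←B2: walk B2 to B0
  B5←B1: walk · to B1
  B5←B4: walk B4 to B1
  DF(B0)=∅
  DF(B1)={B1,B3}
  DF(B2)={B3}
  DF(B3)=∅
  DF(B4)={B5}
  DF(B5)={B1}

φ for p: defs {B0,B2,B4}
  DF⁺ = {B1,B3,B5}

Answer: ["B1", "B3", "B5"]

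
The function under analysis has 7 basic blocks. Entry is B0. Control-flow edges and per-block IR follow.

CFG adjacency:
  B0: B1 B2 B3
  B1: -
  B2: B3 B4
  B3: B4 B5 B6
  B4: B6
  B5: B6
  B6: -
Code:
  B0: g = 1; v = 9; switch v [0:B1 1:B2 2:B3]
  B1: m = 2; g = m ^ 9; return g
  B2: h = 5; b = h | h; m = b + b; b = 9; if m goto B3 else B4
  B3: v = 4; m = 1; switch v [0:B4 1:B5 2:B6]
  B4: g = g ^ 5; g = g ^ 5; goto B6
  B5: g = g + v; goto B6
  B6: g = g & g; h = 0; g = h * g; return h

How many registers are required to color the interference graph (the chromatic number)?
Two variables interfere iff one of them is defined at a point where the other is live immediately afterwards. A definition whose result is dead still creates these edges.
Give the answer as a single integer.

Answer: 3

Working:
def/use:
  B0 def {g,v} use ∅
  B1 def {g,m} use ∅
  B2 def {b,h,m} use ∅
  B3 def {m,v} use ∅
  B4 def {g} use {g}
  B5 def {g} use {g,v}
  B6 def {g,h} use {g}

Live sets:
  B0 li=∅ lo={g}
  B1 li=∅ lo=∅
  B2 li={g} lo={g}
  B3 li={g} lo={g,v}
  B4 li={g} lo={g}
  B5 li={g,v} lo={g}
  B6 li={g} lo=∅

Interfere edges:
  b — {g,m}
  g — {b,h,m,v}
  h — {g}
  m — {b,g,v}
  v — {g,m}

Chromatic number:
  lower bound: {b,g,m} mutually conflict ⇒ χ ≥ 3
  3-colouring: r0={g}  r1={h,m}  r2={b,v}
  χ = 3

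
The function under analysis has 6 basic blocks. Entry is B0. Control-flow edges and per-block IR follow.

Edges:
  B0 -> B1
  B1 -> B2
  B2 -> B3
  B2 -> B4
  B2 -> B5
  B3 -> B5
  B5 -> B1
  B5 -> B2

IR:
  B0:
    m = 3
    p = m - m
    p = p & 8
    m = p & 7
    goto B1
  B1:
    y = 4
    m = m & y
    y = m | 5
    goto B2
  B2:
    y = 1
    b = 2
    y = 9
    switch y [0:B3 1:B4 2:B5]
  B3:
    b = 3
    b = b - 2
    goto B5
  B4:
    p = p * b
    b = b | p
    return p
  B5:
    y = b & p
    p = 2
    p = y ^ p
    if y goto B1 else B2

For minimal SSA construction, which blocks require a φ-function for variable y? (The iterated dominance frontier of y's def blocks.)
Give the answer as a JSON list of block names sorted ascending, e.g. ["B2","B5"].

idom tree: B1←B0 B2←B1 B3←B2 B4←B2 B5←B2
Join-block Dom:
  B1: preds {B0,B5}: {B0} ∩ {B0,B1,B2,B5} = {B0}; idom=B0
  B2: preds {B1,B5}: {B0,B1} ∩ {B0,B1,B2,B5} = {B0,B1}; idom=B1
  B5: preds {B2,B3}: {B0,B1,B2} ∩ {B0,B1,B2,B3} = {B0,B1,B2}; idom=B2

Frontier:
  join B1 pred B0: · stop@B0
  join B1 pred B5: B5→B2→B1 stop@B0
  join B2 pred B1: · stop@B1
  join B2 pred B5: B5→B2 stop@B1
  join B5 pred B2: · stop@B2
  join B5 pred B3: B3 stop@B2
  B0: DF=∅
  B1: DF={B1}
  B2: DF={B1,B2}
  B3: DF={B5}
  B4: DF=∅
  B5: DF={B1,B2}

φ for y: defs {B1,B2,B5}
  DF⁺ = {B1,B2}

Answer: ["B1", "B2"]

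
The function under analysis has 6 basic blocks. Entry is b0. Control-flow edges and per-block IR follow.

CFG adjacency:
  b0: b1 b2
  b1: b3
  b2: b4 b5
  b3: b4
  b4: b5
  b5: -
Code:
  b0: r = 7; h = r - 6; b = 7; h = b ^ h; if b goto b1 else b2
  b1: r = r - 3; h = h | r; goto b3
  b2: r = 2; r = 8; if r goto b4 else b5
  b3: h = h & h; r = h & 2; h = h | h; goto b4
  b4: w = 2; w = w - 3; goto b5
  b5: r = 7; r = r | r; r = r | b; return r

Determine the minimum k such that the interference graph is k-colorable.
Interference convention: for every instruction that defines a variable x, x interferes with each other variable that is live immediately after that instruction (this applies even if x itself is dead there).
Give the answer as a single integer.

Answer: 3

Working:
Per-block:
  b0 def {b,h,r} use ∅
  b1 def {h,r} use {h,r}
  b2 def {r} use ∅
  b3 def {h,r} use {h}
  b4 def {w} use ∅
  b5 def {r} use {b}

Backward fixpoint:
  b0: in=∅ out={b,h,r}
  b1: in={b,h,r} out={b,h}
  b2: in={b} out={b}
  b3: in={b,h} out={b}
  b4: in={b} out={b}
  b5: in={b} out=∅

Interfere edges:
  b↔{h,r,w}
  h↔{b,r}
  r↔{b,h}
  w↔{b}

Chromatic number:
  lower bound: {b,h,r} mutually conflict ⇒ χ ≥ 3
  assign b→c0 h→c1 r→c2 w→c1 — no edge inside a register ⇒ χ ≤ 3
  χ = 3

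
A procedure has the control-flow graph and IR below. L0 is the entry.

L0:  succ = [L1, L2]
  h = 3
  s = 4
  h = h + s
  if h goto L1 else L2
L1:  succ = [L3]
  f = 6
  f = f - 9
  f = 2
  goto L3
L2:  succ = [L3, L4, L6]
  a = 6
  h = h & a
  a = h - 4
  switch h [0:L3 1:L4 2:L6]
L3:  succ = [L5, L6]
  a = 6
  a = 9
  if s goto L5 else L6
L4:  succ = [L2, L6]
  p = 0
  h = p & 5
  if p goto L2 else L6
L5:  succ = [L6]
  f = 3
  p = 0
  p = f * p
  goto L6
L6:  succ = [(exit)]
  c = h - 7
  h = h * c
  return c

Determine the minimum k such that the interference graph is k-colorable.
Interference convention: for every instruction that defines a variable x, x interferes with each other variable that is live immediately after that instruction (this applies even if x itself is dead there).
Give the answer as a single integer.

def/use:
  L0 def {h,s} use ∅
  L1 def {f} use ∅
  L2 def {a,h} use {h}
  L3 def {a} use {s}
  L4 def {h,p} use ∅
  L5 def {f,p} use ∅
  L6 def {c,h} use {h}

Backward fixpoint:
  live L0: ∅→{h,s}
  live L1: {h,s}→{h,s}
  live L2: {h,s}→{h,s}
  live L3: {h,s}→{h}
  live L4: {s}→{h,s}
  live L5: {h}→{h}
  live L6: {h}→∅

Conflict graph:
  a — {h,s}
  c — {h}
  f — {h,p,s}
  h — {a,c,f,p,s}
  p — {f,h,s}
  s — {a,f,h,p}

Registers:
  clique {f,h,p,s} ⇒ need ≥ 4
  assign a→r2 c→r1 f→r2 h→r0 p→r3 s→r1 — no edge inside a register ⇒ χ ≤ 4
  χ = 4

Answer: 4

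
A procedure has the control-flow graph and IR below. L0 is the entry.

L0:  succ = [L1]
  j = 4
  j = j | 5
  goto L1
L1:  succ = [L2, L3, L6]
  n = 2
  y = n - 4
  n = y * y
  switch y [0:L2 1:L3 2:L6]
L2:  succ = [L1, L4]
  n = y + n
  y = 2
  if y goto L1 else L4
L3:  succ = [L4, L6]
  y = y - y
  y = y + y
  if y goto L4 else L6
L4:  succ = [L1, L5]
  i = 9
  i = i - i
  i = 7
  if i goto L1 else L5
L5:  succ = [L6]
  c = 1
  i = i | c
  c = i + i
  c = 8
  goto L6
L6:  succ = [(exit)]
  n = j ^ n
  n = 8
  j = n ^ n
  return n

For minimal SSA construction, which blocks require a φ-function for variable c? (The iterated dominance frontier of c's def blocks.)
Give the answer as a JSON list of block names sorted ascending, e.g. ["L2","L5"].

Answer: ["L6"]

Working:
idom tree: L1←L0 L2←L1 L3←L1 L4←L1 L5←L4 L6←L1
Dom∩ at merges:
  L1: preds {L0,L2,L4}: {L0} ∩ {L0,L1,L2} ∩ {L0,L1,L4} = {L0}; idom=L0
  L4: preds {L2,L3}: {L0,L1,L2} ∩ {L0,L1,L3} = {L0,L1}; idom=L1
  L6: preds {L1,L3,L5}: {L0,L1} ∩ {L0,L1,L3} ∩ {L0,L1,L4,L5} = {L0,L1}; idom=L1

DF derivation:
  L1←L0: walk · to L0
  L1←L2: walk L2→L1 to L0
  L1←L4: walk L4→L1 to L0
  L4←L2: walk L2 to L1
  L4←L3: walk L3 to L1
  L6←L1: walk · to L1
  L6←L3: walk L3 to L1
  L6←L5: walk L5→L4 to L1
  L0: DF=∅
  L1: DF={L1}
  L2: DF={L1,L4}
  L3: DF={L4,L6}
  L4: DF={L1,L6}
  L5: DF={L6}
  L6: DF=∅

φ for c: defs {L5}
  DF⁺ = {L6}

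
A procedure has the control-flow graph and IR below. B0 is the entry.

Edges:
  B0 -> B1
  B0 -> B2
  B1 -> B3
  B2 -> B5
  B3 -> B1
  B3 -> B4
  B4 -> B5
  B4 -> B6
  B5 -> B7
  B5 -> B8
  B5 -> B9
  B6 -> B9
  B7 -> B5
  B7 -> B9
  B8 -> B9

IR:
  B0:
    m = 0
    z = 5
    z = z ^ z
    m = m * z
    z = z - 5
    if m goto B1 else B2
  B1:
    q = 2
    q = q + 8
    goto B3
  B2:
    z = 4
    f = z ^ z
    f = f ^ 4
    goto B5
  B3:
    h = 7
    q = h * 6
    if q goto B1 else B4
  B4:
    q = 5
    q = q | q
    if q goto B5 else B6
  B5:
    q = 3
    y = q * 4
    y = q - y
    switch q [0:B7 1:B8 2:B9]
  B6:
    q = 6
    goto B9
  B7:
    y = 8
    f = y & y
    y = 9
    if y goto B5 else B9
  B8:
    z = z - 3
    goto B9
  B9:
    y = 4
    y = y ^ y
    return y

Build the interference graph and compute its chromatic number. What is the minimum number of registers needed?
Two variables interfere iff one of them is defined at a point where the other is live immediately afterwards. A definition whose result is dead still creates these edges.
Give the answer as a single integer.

def/use:
  B0: {m,z} / ∅
  B1: {q} / ∅
  B2: {f,z} / ∅
  B3: {h,q} / ∅
  B4: {q} / ∅
  B5: {q,y} / ∅
  B6: {q} / ∅
  B7: {f,y} / ∅
  B8: {z} / {z}
  B9: {y} / ∅

Liveness:
  live B0: ∅→{z}
  live B1: {z}→{z}
  live B2: ∅→{z}
  live B3: {z}→{z}
  live B4: {z}→{z}
  live B5: {z}→{z}
  live B6: ∅→∅
  live B7: {z}→{z}
  live B8: {z}→∅
  live B9: ∅→∅

Interference:
  f↔{z}
  h↔{z}
  m↔{z}
  q↔{y,z}
  y↔{q,z}
  z↔{f,h,m,q,y}

Chromatic number:
  clique {q,y,z} ⇒ need ≥ 3
  3-colouring: c0={z}  c1={f,h,m,q}  c2={y}
  χ = 3

Answer: 3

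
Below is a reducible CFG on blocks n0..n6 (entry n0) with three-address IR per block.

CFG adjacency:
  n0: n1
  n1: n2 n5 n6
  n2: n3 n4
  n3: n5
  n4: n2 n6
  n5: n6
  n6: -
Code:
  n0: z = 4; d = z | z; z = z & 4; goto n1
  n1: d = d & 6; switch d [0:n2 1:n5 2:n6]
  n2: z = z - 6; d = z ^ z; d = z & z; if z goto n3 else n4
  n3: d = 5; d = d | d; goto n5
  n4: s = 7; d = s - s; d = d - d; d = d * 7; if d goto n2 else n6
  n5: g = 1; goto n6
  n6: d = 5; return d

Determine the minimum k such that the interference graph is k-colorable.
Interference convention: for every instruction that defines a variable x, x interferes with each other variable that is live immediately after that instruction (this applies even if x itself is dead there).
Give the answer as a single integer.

Block summaries:
  n0: def={d,z} ue=∅
  n1: def={d} ue={d}
  n2: def={d,z} ue={z}
  n3: def={d} ue=∅
  n4: def={d,s} ue=∅
  n5: def={g} ue=∅
  n6: def={d} ue=∅

Backward fixpoint:
  n0: in=∅ out={d,z}
  n1: in={d,z} out={z}
  n2: in={z} out={z}
  n3: in=∅ out=∅
  n4: in={z} out={z}
  n5: in=∅ out=∅
  n6: in=∅ out=∅

Interfere edges:
  d↔{z}
  g↔∅
  s↔{z}
  z↔{d,s}

Chromatic number:
  {d,z} pairwise interfere (2-clique) ⇒ χ ≥ 2
  2-colouring: R0={g,z}  R1={d,s}
  χ = 2

Answer: 2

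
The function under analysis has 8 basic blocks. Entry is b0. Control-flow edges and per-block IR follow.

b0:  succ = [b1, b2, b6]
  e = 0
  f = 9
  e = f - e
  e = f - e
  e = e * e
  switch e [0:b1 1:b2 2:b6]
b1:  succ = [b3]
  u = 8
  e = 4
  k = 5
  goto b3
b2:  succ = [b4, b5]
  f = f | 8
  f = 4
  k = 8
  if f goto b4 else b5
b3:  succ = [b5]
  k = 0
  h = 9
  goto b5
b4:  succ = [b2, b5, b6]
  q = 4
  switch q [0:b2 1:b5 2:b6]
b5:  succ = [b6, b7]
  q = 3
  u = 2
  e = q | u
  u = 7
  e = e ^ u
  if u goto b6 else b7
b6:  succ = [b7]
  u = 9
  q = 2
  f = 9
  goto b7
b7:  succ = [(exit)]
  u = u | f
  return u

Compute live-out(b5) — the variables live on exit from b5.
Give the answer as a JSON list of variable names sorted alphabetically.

Answer: ["f", "u"]

Working:
Block summaries:
  b0: def={e,f} ue=∅
  b1: def={e,k,u} ue=∅
  b2: def={f,k} ue={f}
  b3: def={h,k} ue=∅
  b4: def={q} ue=∅
  b5: def={e,q,u} ue=∅
  b6: def={f,q,u} ue=∅
  b7: def={u} ue={f,u}

Backward fixpoint:
  b0: in=∅ out={f}
  b1: in={f} out={f}
  b2: in={f} out={f}
  b3: in={f} out={f}
  b4: in={f} out={f}
  b5: in={f} out={f,u}
  b6: in=∅ out={f,u}
  b7: in={f,u} out=∅

live-out(b5) = ["f", "u"]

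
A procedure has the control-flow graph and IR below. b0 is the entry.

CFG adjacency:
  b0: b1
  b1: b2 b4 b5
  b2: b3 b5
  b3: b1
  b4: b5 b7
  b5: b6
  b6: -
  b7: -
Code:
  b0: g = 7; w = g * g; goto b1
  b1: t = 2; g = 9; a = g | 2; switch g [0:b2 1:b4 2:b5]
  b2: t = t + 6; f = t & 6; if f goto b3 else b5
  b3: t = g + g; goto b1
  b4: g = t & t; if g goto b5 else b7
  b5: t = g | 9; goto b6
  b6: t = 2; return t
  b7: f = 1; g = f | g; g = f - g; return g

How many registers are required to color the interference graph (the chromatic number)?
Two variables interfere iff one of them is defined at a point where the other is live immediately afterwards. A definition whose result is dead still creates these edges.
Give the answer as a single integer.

Answer: 3

Analysis:
Per-block:
  b0 def {g,w} use ∅
  b1 def {a,g,t} use ∅
  b2 def {f,t} use {t}
  b3 def {t} use {g}
  b4 def {g} use {t}
  b5 def {t} use {g}
  b6 def {t} use ∅
  b7 def {f,g} use {g}

Backward fixpoint:
  b0 li=∅ lo=∅
  b1 li=∅ lo={g,t}
  b2 li={g,t} lo={g}
  b3 li={g} lo=∅
  b4 li={t} lo={g}
  b5 li={g} lo=∅
  b6 li=∅ lo=∅
  b7 li={g} lo=∅

Interference:
  a: {g,t}
  f: {g}
  g: {a,f,t}
  t: {a,g}
  w: ∅

Chromatic number:
  {a,g,t} pairwise interfere (3-clique) ⇒ χ ≥ 3
  assign a→c1 f→c1 g→c0 t→c2 w→c0 — no edge inside a register ⇒ χ ≤ 3
  χ = 3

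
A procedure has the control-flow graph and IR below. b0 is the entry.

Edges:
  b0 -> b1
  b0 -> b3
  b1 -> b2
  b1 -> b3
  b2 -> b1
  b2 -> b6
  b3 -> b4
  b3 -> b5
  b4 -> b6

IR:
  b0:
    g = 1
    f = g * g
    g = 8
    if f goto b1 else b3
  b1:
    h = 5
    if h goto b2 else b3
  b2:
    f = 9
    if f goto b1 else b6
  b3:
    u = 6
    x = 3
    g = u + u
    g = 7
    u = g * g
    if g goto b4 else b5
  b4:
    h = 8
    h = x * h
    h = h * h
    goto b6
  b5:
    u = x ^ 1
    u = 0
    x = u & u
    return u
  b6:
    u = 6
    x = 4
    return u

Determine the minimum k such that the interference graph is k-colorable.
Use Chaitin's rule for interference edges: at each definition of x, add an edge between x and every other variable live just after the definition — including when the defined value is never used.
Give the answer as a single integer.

Per-block:
  b0 def {f,g} use ∅
  b1 def {h} use ∅
  b2 def {f} use ∅
  b3 def {g,u,x} use ∅
  b4 def {h} use {x}
  b5 def {u,x} use {x}
  b6 def {u,x} use ∅

Liveness:
  b0 li=∅ lo=∅
  b1 li=∅ lo=∅
  b2 li=∅ lo=∅
  b3 li=∅ lo={x}
  b4 li={x} lo=∅
  b5 li={x} lo=∅
  b6 li=∅ lo=∅

Interfere edges:
  f — {g}
  g — {f,u,x}
  h — {x}
  u — {g,x}
  x — {g,h,u}

Registers:
  clique {g,u,x} ⇒ need ≥ 3
  3-colouring: R0={g,h}  R1={f,x}  R2={u}
  χ = 3

Answer: 3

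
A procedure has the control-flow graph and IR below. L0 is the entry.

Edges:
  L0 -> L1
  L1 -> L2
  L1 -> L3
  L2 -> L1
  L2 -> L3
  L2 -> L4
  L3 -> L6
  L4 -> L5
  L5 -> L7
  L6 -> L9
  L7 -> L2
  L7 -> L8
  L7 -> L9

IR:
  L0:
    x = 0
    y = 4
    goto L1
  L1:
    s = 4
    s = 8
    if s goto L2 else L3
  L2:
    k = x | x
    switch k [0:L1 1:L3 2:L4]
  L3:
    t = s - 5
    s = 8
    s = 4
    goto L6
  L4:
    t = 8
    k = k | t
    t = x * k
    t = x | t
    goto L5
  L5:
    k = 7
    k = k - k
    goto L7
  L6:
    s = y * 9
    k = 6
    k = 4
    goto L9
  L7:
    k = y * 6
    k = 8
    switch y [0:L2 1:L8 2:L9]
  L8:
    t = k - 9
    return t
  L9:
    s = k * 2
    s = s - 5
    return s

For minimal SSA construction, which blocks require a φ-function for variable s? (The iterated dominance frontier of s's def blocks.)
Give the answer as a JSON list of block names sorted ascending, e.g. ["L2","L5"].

Answer: ["L1", "L9"]

Analysis:
idom tree: L1←L0 L2←L1 L3←L1 L4←L2 L5←L4 L6←L3 L7←L5 L8←L7 L9←L1
Join-block Dom:
  L1: preds {L0,L2}: {L0} ∩ {L0,L1,L2} = {L0}; idom=L0
  L2: preds {L1,L7}: {L0,L1} ∩ {L0,L1,L2,L4,L5,L7} = {L0,L1}; idom=L1
  L3: preds {L1,L2}: {L0,L1} ∩ {L0,L1,L2} = {L0,L1}; idom=L1
  L9: preds {L6,L7}: {L0,L1,L3,L6} ∩ {L0,L1,L2,L4,L5,L7} = {L0,L1}; idom=L1

Frontier:
  join L1 pred L0: · stop@L0
  join L1 pred L2: L2→L1 stop@L0
  join L2 pred L1: · stop@L1
  join L2 pred L7: L7→L5→L4→L2 stop@L1
  join L3 pred L1: · stop@L1
  join L3 pred L2: L2 stop@L1
  join L9 pred L6: L6→L3 stop@L1
  join L9 pred L7: L7→L5→L4→L2 stop@L1
  L0: DF=∅
  L1: DF={L1}
  L2: DF={L1,L2,L3,L9}
  L3: DF={L9}
  L4: DF={L2,L9}
  L5: DF={L2,L9}
  L6: DF={L9}
  L7: DF={L2,L9}
  L8: DF=∅
  L9: DF=∅

φ for s: defs {L1,L3,L6,L9}
  DF⁺ = {L1,L9}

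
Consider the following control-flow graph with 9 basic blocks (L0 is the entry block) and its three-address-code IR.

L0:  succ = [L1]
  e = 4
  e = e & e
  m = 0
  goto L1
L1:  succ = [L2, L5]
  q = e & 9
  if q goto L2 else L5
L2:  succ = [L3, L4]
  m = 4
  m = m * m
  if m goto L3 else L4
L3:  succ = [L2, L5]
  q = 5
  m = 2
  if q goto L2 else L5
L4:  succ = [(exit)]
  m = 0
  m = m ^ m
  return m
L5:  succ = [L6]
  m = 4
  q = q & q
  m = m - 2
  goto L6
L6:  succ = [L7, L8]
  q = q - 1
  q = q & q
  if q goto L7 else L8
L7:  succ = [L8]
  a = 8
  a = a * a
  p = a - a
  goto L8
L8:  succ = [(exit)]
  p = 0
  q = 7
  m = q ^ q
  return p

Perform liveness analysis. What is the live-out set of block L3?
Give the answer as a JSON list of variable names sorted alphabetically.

Answer: ["q"]

Analysis:
Per-block:
  L0 def {e,m} use ∅
  L1 def {q} use {e}
  L2 def {m} use ∅
  L3 def {m,q} use ∅
  L4 def {m} use ∅
  L5 def {m,q} use {q}
  L6 def {q} use {q}
  L7 def {a,p} use ∅
  L8 def {m,p,q} use ∅

Live sets:
  L0: in=∅ out={e}
  L1: in={e} out={q}
  L2: in=∅ out=∅
  L3: in=∅ out={q}
  L4: in=∅ out=∅
  L5: in={q} out={q}
  L6: in={q} out=∅
  L7: in=∅ out=∅
  L8: in=∅ out=∅

live-out(L3) = ["q"]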